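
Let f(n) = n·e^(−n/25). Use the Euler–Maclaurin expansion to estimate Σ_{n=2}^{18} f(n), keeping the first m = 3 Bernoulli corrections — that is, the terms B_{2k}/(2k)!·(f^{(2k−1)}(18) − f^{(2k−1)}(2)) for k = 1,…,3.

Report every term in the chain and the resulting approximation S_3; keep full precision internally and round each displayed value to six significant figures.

S_3 ≈ 105.089

∫_2^18 x·e^(−x/25) dx evaluates to 99.8449.
½[f(2) + f(18)] = ½[1.84623 + 8.76154] = 5.30389.
So far: 105.149.
Order-1 term: 1/12 · (0.136291 − 0.849267) = -0.0594147.
Partial sum through k=1: 105.089.
Order-2 term: −1/720 · (0.00177567 − 0.00431280) = 3.52379e-06.
Partial sum through k=2: 105.089.
Order-3 term: 1/30240 · (5.33325e-06 − 1.16268e-05) = -2.08121e-10.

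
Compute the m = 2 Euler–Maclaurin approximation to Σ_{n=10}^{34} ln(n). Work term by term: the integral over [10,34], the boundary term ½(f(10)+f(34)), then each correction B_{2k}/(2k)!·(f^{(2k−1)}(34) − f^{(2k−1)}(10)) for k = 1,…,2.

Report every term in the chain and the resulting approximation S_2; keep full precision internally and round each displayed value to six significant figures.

S_2 ≈ 75.7790

Integral: ∫_10^34 ln(x) dx = 72.8704.
Endpoint term: (f(10) + f(34))/2 = (2.30259 + 3.52636)/2 = 2.91447.
Integral + boundary = 75.7849.
k=1: B_{2}/(2)! × [f^{(1)}(34) − f^{(1)}(10)] = 1/12 × (0.0294118 − 0.100000) = -0.00588235.
Partial sum through k=1: 75.7790.
k=2: B_{4}/(4)! × [f^{(3)}(34) − f^{(3)}(10)] = −1/720 × (5.08854e-05 − 0.00200000) = 2.70710e-06.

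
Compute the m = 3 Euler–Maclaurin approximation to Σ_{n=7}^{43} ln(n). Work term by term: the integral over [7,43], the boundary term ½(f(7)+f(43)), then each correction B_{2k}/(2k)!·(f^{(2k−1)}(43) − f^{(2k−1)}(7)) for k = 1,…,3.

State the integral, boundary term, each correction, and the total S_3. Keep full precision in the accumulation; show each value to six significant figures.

S_3 ≈ 114.954

The integral term ∫_7^43 ln(x) dx = 112.110.
Boundary: ½(f(7) + f(43)) = ½(1.94591 + 3.76120) = 2.85356.
So far: 114.964.
k=1: B_{2}/(2)! × [f^{(1)}(43) − f^{(1)}(7)] = 1/12 × (0.0232558 − 0.142857) = -0.00996678.
Partial sum through k=1: 114.954.
k=2: B_{4}/(4)! × [f^{(3)}(43) − f^{(3)}(7)] = −1/720 × (2.51550e-05 − 0.00583090) = 8.06354e-06.
Partial sum through k=2: 114.954.
k=3: B_{6}/(6)! × [f^{(5)}(43) − f^{(5)}(7)] = 1/30240 × (1.63256e-07 − 0.00142798) = -4.72160e-08.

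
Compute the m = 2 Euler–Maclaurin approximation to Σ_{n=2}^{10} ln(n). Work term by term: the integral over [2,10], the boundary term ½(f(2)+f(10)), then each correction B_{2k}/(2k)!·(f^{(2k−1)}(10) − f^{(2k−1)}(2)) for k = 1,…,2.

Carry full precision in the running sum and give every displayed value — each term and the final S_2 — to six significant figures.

∫_2^10 ln(x) dx evaluates to 13.6396.
½[f(2) + f(10)] = ½[0.693147 + 2.30259] = 1.49787.
So far: 15.1374.
Correction k=1: B_{2}/2! · (f^{(1)}(10) − f^{(1)}(2)) = 1/12 · (0.100000 − 0.500000) = -0.0333333.
Running total after k=1: 15.1041.
Correction k=2: B_{4}/4! · (f^{(3)}(10) − f^{(3)}(2)) = −1/720 · (0.00200000 − 0.250000) = 0.000344444.

S_2 ≈ 15.1044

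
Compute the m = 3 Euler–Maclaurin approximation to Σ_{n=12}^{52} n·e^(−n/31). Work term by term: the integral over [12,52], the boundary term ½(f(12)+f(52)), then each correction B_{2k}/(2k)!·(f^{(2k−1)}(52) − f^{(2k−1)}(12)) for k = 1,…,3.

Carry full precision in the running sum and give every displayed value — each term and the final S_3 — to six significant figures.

S_3 ≈ 433.249

The integral term ∫_12^52 x·e^(−x/31) dx = 424.361.
Endpoint term: (f(12) + f(52))/2 = (8.14830 + 9.71649)/2 = 8.93240.
So far: 433.294.
k=1: B_{2}/(2)! × [f^{(1)}(52) − f^{(1)}(12)] = 1/12 × (-0.126580 − 0.416177) = -0.0452297.
After k=1: 433.249.
k=2: B_{4}/(4)! × [f^{(3)}(52) − f^{(3)}(12)] = −1/720 × (0.000257161 − 0.00184623) = 2.20704e-06.
After k=2: 433.249.
k=3: B_{6}/(6)! × [f^{(5)}(52) − f^{(5)}(12)] = 1/30240 × (6.72256e-07 − 3.39167e-06) = -8.99277e-11.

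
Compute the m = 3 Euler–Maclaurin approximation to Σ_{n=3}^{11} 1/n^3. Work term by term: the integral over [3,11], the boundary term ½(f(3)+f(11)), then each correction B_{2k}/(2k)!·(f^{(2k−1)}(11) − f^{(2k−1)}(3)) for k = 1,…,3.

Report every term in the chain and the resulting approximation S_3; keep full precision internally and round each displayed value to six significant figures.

S_3 ≈ 0.0732853

The integral term ∫_3^11 1/x^3 dx = 0.0514233.
½[f(3) + f(11)] = ½[0.0370370 + 0.000751315] = 0.0188942.
So far: 0.0703175.
k=1: B_{2}/(2)! × [f^{(1)}(11) − f^{(1)}(3)] = 1/12 × (-0.000204904 − (-0.0370370)) = 0.00306934.
Running total after k=1: 0.0733868.
k=2: B_{4}/(4)! × [f^{(3)}(11) − f^{(3)}(3)] = −1/720 × (-3.38684e-05 − (-0.0823045)) = -0.000114265.
Running total after k=2: 0.0732726.
k=3: B_{6}/(6)! × [f^{(5)}(11) − f^{(5)}(3)] = 1/30240 × (-1.17560e-05 − (-0.384088)) = 1.27009e-05.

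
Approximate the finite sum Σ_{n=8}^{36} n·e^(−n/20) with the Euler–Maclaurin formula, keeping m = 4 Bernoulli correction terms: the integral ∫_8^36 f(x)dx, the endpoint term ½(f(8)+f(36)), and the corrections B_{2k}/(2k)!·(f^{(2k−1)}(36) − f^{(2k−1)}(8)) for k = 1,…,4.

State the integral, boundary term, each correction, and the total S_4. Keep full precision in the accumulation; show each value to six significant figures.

S_4 ≈ 195.857

Integral: ∫_8^36 x·e^(−x/20) dx = 190.244.
Endpoint term: (f(8) + f(36))/2 = (5.36256 + 5.95076)/2 = 5.65666.
So far: 195.901.
Correction k=1: B_{2}/2! · (f^{(1)}(36) − f^{(1)}(8)) = 1/12 · (-0.132239 − 0.402192) = -0.0445359.
Running total after k=1: 195.857.
Correction k=2: B_{4}/4! · (f^{(3)}(36) − f^{(3)}(8)) = −1/720 · (0.000495897 − 0.00435708) = 5.36276e-06.
Running total after k=2: 195.857.
Correction k=3: B_{6}/6! · (f^{(5)}(36) − f^{(5)}(8)) = 1/30240 · (3.30598e-06 − 1.92717e-05) = -5.27967e-10.
Running total after k=3: 195.857.
Correction k=4: B_{8}/8! · (f^{(7)}(36) − f^{(7)}(8)) = −1/1209600 · (1.34305e-08 − 6.91268e-08) = 4.60452e-14.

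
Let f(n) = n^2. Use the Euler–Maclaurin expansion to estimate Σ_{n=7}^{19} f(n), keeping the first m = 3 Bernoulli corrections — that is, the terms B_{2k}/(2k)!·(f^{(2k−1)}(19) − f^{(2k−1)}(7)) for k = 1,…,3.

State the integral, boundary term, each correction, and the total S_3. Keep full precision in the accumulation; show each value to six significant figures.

∫_7^19 x^2 dx evaluates to 2172.00.
Endpoint term: (f(7) + f(19))/2 = (49.0000 + 361.000)/2 = 205.000.
Integral + boundary = 2377.00.
Order-1 term: 1/12 · (38.0000 − 14.0000) = 2.00000.
Running total after k=1: 2379.00.
Order-2 term: −1/720 · (0.00000 − 0.00000) = 0.00000.
Running total after k=2: 2379.00.
Order-3 term: 1/30240 · (0.00000 − 0.00000) = 0.00000.

S_3 ≈ 2379.00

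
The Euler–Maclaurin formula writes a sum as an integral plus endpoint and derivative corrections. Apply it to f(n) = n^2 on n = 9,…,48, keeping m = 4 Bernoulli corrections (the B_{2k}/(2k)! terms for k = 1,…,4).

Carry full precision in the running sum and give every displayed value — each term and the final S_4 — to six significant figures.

S_4 ≈ 37820.0

The integral term ∫_9^48 x^2 dx = 36621.0.
Boundary: ½(f(9) + f(48)) = ½(81.0000 + 2304.00) = 1192.50.
Running total after boundary: 37813.5.
Order-1 term: 1/12 · (96.0000 − 18.0000) = 6.50000.
Partial sum through k=1: 37820.0.
Order-2 term: −1/720 · (0.00000 − 0.00000) = 0.00000.
Partial sum through k=2: 37820.0.
Order-3 term: 1/30240 · (0.00000 − 0.00000) = 0.00000.
Partial sum through k=3: 37820.0.
Order-4 term: −1/1209600 · (0.00000 − 0.00000) = 0.00000.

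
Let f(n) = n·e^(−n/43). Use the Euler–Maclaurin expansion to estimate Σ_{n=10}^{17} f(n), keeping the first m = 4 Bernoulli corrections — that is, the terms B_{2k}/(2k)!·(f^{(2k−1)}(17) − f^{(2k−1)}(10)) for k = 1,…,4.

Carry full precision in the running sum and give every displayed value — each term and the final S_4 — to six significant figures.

The integral term ∫_10^17 x·e^(−x/43) dx = 68.6276.
½[f(10) + f(17)] = ½[7.92504 + 11.4486] = 9.68680.
Integral + boundary = 78.3144.
k=1: B_{2}/(2)! × [f^{(1)}(17) − f^{(1)}(10)] = 1/12 × (0.407199 − 0.608200) = -0.0167501.
Running total after k=1: 78.2976.
k=2: B_{4}/(4)! × [f^{(3)}(17) − f^{(3)}(10)] = −1/720 × (0.000948669 − 0.00118616) = 3.29847e-07.
Running total after k=2: 78.2976.
k=3: B_{6}/(6)! × [f^{(5)}(17) − f^{(5)}(10)] = 1/30240 × (9.07037e-07 − 1.10513e-06) = -6.55065e-12.
Running total after k=3: 78.2976.
k=4: B_{8}/(8)! × [f^{(7)}(17) − f^{(7)}(10)] = −1/1209600 × (7.03625e-10 − 8.48428e-10) = 1.19712e-16.

S_4 ≈ 78.2976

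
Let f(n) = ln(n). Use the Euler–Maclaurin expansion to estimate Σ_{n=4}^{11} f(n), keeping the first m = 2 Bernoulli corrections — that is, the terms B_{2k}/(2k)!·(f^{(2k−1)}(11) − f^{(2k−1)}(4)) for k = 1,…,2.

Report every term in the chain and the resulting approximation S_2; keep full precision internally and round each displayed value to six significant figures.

S_2 ≈ 15.7105

∫_4^11 ln(x) dx evaluates to 13.8317.
Endpoint term: (f(4) + f(11))/2 = (1.38629 + 2.39790)/2 = 1.89209.
So far: 15.7238.
k=1: B_{2}/(2)! × [f^{(1)}(11) − f^{(1)}(4)] = 1/12 × (0.0909091 − 0.250000) = -0.0132576.
Running total after k=1: 15.7105.
k=2: B_{4}/(4)! × [f^{(3)}(11) − f^{(3)}(4)] = −1/720 × (0.00150263 − 0.0312500) = 4.13158e-05.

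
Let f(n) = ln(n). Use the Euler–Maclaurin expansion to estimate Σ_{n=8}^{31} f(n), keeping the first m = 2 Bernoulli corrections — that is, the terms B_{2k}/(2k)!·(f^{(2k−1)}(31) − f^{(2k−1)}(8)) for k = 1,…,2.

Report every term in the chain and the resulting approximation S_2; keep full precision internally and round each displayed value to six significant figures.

The integral term ∫_8^31 ln(x) dx = 66.8181.
Boundary: ½(f(8) + f(31)) = ½(2.07944 + 3.43399) = 2.75671.
Running total after boundary: 69.5748.
k=1: B_{2}/(2)! × [f^{(1)}(31) − f^{(1)}(8)] = 1/12 × (0.0322581 − 0.125000) = -0.00772849.
Running total after k=1: 69.5671.
k=2: B_{4}/(4)! × [f^{(3)}(31) − f^{(3)}(8)] = −1/720 × (6.71344e-05 − 0.00390625) = 5.33211e-06.

S_2 ≈ 69.5671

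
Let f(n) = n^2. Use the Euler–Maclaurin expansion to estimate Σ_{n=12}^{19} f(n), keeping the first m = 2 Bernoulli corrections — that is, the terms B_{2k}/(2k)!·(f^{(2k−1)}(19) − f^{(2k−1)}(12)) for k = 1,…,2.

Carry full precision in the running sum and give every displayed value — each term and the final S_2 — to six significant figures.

∫_12^19 x^2 dx evaluates to 1710.33.
Endpoint term: (f(12) + f(19))/2 = (144.000 + 361.000)/2 = 252.500.
Integral + boundary = 1962.83.
k=1: B_{2}/(2)! × [f^{(1)}(19) − f^{(1)}(12)] = 1/12 × (38.0000 − 24.0000) = 1.16667.
Running total after k=1: 1964.00.
k=2: B_{4}/(4)! × [f^{(3)}(19) − f^{(3)}(12)] = −1/720 × (0.00000 − 0.00000) = 0.00000.

S_2 ≈ 1964.00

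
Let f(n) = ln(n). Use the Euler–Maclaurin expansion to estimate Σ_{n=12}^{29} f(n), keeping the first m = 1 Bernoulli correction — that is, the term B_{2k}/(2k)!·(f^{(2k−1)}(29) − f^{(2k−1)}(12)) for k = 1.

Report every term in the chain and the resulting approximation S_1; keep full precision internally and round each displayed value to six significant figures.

S_1 ≈ 53.7547

∫_12^29 ln(x) dx evaluates to 50.8327.
Boundary: ½(f(12) + f(29)) = ½(2.48491 + 3.36730) = 2.92610.
So far: 53.7588.
Order-1 term: 1/12 · (0.0344828 − 0.0833333) = -0.00407088.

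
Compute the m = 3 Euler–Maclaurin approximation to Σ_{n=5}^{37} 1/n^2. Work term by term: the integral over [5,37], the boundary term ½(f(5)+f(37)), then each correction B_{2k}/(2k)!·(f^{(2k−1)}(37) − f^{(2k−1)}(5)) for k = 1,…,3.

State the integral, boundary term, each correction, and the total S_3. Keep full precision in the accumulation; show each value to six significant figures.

∫_5^37 1/x^2 dx evaluates to 0.172973.
Boundary: ½(f(5) + f(37)) = ½(0.0400000 + 0.000730460) = 0.0203652.
Running total after boundary: 0.193338.
Order-1 term: 1/12 · (-3.94843e-05 − (-0.0160000)) = 0.00133004.
Partial sum through k=1: 0.194668.
Order-2 term: −1/720 · (-3.46101e-07 − (-0.00768000)) = -1.06662e-05.
Partial sum through k=2: 0.194658.
Order-3 term: 1/30240 · (-7.58439e-09 − (-0.00921600)) = 3.04762e-07.

S_3 ≈ 0.194658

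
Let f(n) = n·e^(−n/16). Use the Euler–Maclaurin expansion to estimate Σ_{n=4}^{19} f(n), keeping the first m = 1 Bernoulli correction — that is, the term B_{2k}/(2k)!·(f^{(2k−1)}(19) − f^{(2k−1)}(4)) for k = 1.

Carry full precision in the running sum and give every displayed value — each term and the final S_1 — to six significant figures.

S_1 ≈ 82.8274

Integral: ∫_4^19 x·e^(−x/16) dx = 78.4259.
½[f(4) + f(19)] = ½[3.11520 + 5.79467] = 4.45494.
Running total after boundary: 82.8808.
Correction k=1: B_{2}/2! · (f^{(1)}(19) − f^{(1)}(4)) = 1/12 · (-0.0571843 − 0.584101) = -0.0534404.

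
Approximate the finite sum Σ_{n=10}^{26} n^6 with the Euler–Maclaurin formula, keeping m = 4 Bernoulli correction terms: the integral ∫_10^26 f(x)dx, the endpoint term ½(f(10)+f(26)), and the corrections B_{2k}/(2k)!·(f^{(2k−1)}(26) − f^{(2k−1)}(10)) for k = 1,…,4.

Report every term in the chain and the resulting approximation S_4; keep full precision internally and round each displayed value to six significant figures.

S_4 ≈ 1.30682e+09

∫_10^26 x^6 dx evaluates to 1.14597e+09.
Endpoint term: (f(10) + f(26))/2 = (1.00000e+06 + 3.08916e+08)/2 = 1.54958e+08.
Running total after boundary: 1.30093e+09.
k=1: B_{2}/(2)! × [f^{(1)}(26) − f^{(1)}(10)] = 1/12 × (7.12883e+07 − 600000) = 5.89069e+06.
Partial sum through k=1: 1.30682e+09.
k=2: B_{4}/(4)! × [f^{(3)}(26) − f^{(3)}(10)] = −1/720 × (2.10912e+06 − 120000) = -2762.67.
Partial sum through k=2: 1.30682e+09.
k=3: B_{6}/(6)! × [f^{(5)}(26) − f^{(5)}(10)] = 1/30240 × (18720.0 − 7200.00) = 0.380952.
Partial sum through k=3: 1.30682e+09.
k=4: B_{8}/(8)! × [f^{(7)}(26) − f^{(7)}(10)] = −1/1209600 × (0.00000 − 0.00000) = 0.00000.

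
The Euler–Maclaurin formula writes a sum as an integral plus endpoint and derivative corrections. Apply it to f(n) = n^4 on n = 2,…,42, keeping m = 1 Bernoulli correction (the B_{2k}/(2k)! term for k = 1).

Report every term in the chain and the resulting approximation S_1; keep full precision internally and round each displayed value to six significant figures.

The integral term ∫_2^42 x^4 dx = 2.61382e+07.
Boundary: ½(f(2) + f(42)) = ½(16.0000 + 3.11170e+06) = 1.55586e+06.
Integral + boundary = 2.76941e+07.
Correction k=1: B_{2}/2! · (f^{(1)}(42) − f^{(1)}(2)) = 1/12 · (296352 − 32.0000) = 24693.3.

S_1 ≈ 2.77188e+07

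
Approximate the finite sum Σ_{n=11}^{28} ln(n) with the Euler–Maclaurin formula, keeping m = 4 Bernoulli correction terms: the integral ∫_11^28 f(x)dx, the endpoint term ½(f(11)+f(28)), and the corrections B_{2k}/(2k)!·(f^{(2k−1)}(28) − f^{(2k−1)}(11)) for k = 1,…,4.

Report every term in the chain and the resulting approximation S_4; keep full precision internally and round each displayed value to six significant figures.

S_4 ≈ 52.7853

Integral: ∫_11^28 ln(x) dx = 49.9249.
½[f(11) + f(28)] = ½[2.39790 + 3.33220] = 2.86505.
So far: 52.7899.
Order-1 term: 1/12 · (0.0357143 − 0.0909091) = -0.00459957.
Running total after k=1: 52.7853.
Order-2 term: −1/720 · (9.11079e-05 − 0.00150263) = 1.96045e-06.
Running total after k=2: 52.7853.
Order-3 term: 1/30240 · (1.39451e-06 − 0.000149021) = -4.88183e-09.
Running total after k=3: 52.7853.
Order-4 term: −1/1209600 · (5.33613e-08 − 3.69474e-05) = 3.05010e-11.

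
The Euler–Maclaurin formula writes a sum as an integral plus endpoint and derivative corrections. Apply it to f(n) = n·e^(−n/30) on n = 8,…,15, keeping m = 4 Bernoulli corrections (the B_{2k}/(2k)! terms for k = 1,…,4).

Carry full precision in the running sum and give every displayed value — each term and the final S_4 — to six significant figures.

Integral: ∫_8^15 x·e^(−x/30) dx = 54.3419.
½[f(8) + f(15)] = ½[6.12743 + 9.09796] = 7.61269.
So far: 61.9546.
Correction k=1: B_{2}/2! · (f^{(1)}(15) − f^{(1)}(8)) = 1/12 · (0.303265 − 0.561681) = -0.0215346.
Partial sum through k=1: 61.9331.
Correction k=2: B_{4}/4! · (f^{(3)}(15) − f^{(3)}(8)) = −1/720 · (0.00168481 − 0.00232615) = 8.90757e-07.
Partial sum through k=2: 61.9331.
Correction k=3: B_{6}/6! · (f^{(5)}(15) − f^{(5)}(8)) = 1/30240 · (3.36961e-06 − 4.47580e-06) = -3.65800e-11.
Partial sum through k=3: 61.9331.
Correction k=4: B_{8}/8! · (f^{(7)}(15) − f^{(7)}(8)) = −1/1209600 · (5.40802e-09 − 7.07442e-09) = 1.37764e-15.

S_4 ≈ 61.9331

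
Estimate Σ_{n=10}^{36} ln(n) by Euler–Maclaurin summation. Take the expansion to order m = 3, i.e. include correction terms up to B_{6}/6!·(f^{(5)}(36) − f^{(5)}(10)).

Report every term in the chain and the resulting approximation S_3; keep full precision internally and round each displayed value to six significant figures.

∫_10^36 ln(x) dx evaluates to 79.9808.
Boundary: ½(f(10) + f(36)) = ½(2.30259 + 3.58352) = 2.94305.
Integral + boundary = 82.9239.
k=1: B_{2}/(2)! × [f^{(1)}(36) − f^{(1)}(10)] = 1/12 × (0.0277778 − 0.100000) = -0.00601852.
Running total after k=1: 82.9179.
k=2: B_{4}/(4)! × [f^{(3)}(36) − f^{(3)}(10)] = −1/720 × (4.28669e-05 − 0.00200000) = 2.71824e-06.
Running total after k=2: 82.9179.
k=3: B_{6}/(6)! × [f^{(5)}(36) − f^{(5)}(10)] = 1/30240 × (3.96916e-07 − 0.000240000) = -7.92338e-09.

S_3 ≈ 82.9179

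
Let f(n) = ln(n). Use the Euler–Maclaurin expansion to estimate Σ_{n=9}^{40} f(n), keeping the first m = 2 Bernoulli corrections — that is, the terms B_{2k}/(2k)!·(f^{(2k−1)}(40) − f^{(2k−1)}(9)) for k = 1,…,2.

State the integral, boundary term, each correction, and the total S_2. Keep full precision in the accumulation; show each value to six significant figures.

S_2 ≈ 99.7160

Integral: ∫_9^40 ln(x) dx = 96.7802.
½[f(9) + f(40)] = ½[2.19722 + 3.68888] = 2.94305.
Integral + boundary = 99.7232.
k=1: B_{2}/(2)! × [f^{(1)}(40) − f^{(1)}(9)] = 1/12 × (0.0250000 − 0.111111) = -0.00717593.
Running total after k=1: 99.7160.
k=2: B_{4}/(4)! × [f^{(3)}(40) − f^{(3)}(9)] = −1/720 × (3.12500e-05 − 0.00274348) = 3.76699e-06.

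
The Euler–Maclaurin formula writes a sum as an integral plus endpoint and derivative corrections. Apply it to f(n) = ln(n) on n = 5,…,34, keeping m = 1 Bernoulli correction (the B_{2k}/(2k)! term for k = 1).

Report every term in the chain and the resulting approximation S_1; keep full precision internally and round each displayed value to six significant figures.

S_1 ≈ 85.4028

The integral term ∫_5^34 ln(x) dx = 82.8491.
½[f(5) + f(34)] = ½[1.60944 + 3.52636] = 2.56790.
Integral + boundary = 85.4170.
Order-1 term: 1/12 · (0.0294118 − 0.200000) = -0.0142157.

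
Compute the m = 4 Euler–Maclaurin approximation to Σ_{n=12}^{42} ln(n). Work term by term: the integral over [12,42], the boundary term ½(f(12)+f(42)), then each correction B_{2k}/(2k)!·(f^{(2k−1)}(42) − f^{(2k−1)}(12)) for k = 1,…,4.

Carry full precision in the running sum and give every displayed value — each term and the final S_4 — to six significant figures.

S_4 ≈ 100.270

Integral: ∫_12^42 ln(x) dx = 97.1632.
Endpoint term: (f(12) + f(42))/2 = (2.48491 + 3.73767)/2 = 3.11129.
So far: 100.275.
Order-1 term: 1/12 · (0.0238095 − 0.0833333) = -0.00496032.
Running total after k=1: 100.270.
Order-2 term: −1/720 · (2.69949e-05 − 0.00115741) = 1.57002e-06.
Running total after k=2: 100.270.
Order-3 term: 1/30240 · (1.83639e-07 − 9.64506e-05) = -3.18343e-09.
Running total after k=3: 100.270.
Order-4 term: −1/1209600 · (3.12311e-09 − 2.00939e-05) = 1.66094e-11.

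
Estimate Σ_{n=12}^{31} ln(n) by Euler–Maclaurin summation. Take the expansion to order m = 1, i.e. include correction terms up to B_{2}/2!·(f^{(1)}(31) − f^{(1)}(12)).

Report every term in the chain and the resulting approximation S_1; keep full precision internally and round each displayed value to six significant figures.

S_1 ≈ 60.5899

∫_12^31 ln(x) dx evaluates to 57.6347.
Endpoint term: (f(12) + f(31))/2 = (2.48491 + 3.43399)/2 = 2.95945.
Running total after boundary: 60.5942.
Order-1 term: 1/12 · (0.0322581 − 0.0833333) = -0.00425627.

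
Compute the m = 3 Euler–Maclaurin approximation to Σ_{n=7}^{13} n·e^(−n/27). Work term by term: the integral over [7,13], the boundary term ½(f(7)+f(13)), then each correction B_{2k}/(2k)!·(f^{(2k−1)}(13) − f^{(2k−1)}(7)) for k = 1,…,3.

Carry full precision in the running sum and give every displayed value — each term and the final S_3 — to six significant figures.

∫_7^13 x·e^(−x/27) dx evaluates to 41.0531.
Boundary: ½(f(7) + f(13)) = ½(5.40136 + 8.03228) = 6.71682.
Integral + boundary = 47.7699.
Correction k=1: B_{2}/2! · (f^{(1)}(13) − f^{(1)}(7)) = 1/12 · (0.320376 − 0.571573) = -0.0209331.
Running total after k=1: 47.7490.
Correction k=2: B_{4}/4! · (f^{(3)}(13) − f^{(3)}(7)) = −1/720 · (0.00213458 − 0.00290099) = 1.06445e-06.
Running total after k=2: 47.7490.
Correction k=3: B_{6}/6! · (f^{(5)}(13) − f^{(5)}(7)) = 1/30240 · (5.25335e-06 − 6.88329e-06) = -5.39003e-11.

S_3 ≈ 47.7490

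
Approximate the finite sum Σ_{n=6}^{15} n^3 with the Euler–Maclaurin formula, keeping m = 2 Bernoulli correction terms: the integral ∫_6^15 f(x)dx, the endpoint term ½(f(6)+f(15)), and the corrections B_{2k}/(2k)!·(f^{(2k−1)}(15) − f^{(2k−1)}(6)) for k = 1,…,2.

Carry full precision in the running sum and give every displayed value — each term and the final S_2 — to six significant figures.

S_2 ≈ 14175.0

Integral: ∫_6^15 x^3 dx = 12332.2.
Endpoint term: (f(6) + f(15))/2 = (216.000 + 3375.00)/2 = 1795.50.
Integral + boundary = 14127.8.
k=1: B_{2}/(2)! × [f^{(1)}(15) − f^{(1)}(6)] = 1/12 × (675.000 − 108.000) = 47.2500.
Running total after k=1: 14175.0.
k=2: B_{4}/(4)! × [f^{(3)}(15) − f^{(3)}(6)] = −1/720 × (6.00000 − 6.00000) = 0.00000.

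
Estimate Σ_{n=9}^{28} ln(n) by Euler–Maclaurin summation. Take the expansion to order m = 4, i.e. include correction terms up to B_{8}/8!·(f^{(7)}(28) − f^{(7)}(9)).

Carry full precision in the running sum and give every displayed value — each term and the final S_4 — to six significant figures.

S_4 ≈ 57.2851

The integral term ∫_9^28 ln(x) dx = 54.5267.
½[f(9) + f(28)] = ½[2.19722 + 3.33220] = 2.76471.
So far: 57.2914.
Correction k=1: B_{2}/2! · (f^{(1)}(28) − f^{(1)}(9)) = 1/12 · (0.0357143 − 0.111111) = -0.00628307.
Running total after k=1: 57.2851.
Correction k=2: B_{4}/4! · (f^{(3)}(28) − f^{(3)}(9)) = −1/720 · (9.11079e-05 − 0.00274348) = 3.68386e-06.
Running total after k=2: 57.2851.
Correction k=3: B_{6}/6! · (f^{(5)}(28) − f^{(5)}(9)) = 1/30240 · (1.39451e-06 − 0.000406442) = -1.33944e-08.
Running total after k=3: 57.2851.
Correction k=4: B_{8}/8! · (f^{(7)}(28) − f^{(7)}(9)) = −1/1209600 · (5.33613e-08 − 0.000150534) = 1.24405e-10.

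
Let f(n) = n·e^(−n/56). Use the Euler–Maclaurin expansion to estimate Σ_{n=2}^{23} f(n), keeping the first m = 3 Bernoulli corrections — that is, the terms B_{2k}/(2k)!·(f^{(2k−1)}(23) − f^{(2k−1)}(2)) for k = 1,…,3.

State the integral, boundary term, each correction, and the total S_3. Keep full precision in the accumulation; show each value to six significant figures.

S_3 ≈ 208.701

Integral: ∫_2^23 x·e^(−x/56) dx = 200.155.
Boundary: ½(f(2) + f(23)) = ½(1.92983 + 15.2531) = 8.59144.
Integral + boundary = 208.746.
Correction k=1: B_{2}/2! · (f^{(1)}(23) − f^{(1)}(2)) = 1/12 · (0.390800 − 0.930455) = -0.0449712.
Running total after k=1: 208.701.
Correction k=2: B_{4}/4! · (f^{(3)}(23) − f^{(3)}(2)) = −1/720 · (0.000547562 − 0.000912081) = 5.06277e-07.
Running total after k=2: 208.701.
Correction k=3: B_{6}/6! · (f^{(5)}(23) − f^{(5)}(2)) = 1/30240 · (3.09472e-07 − 4.87073e-07) = -5.87304e-12.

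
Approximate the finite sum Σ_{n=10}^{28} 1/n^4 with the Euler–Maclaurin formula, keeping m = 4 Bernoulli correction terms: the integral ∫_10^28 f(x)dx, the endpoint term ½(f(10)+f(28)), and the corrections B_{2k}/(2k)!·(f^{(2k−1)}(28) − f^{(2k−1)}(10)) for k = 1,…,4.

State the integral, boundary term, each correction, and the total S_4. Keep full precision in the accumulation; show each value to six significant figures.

S_4 ≈ 0.000372260

Integral: ∫_10^28 1/x^4 dx = 0.000318149.
½[f(10) + f(28)] = ½[0.000100000 + 1.62693e-06] = 5.08135e-05.
Running total after boundary: 0.000368962.
Correction k=1: B_{2}/2! · (f^{(1)}(28) − f^{(1)}(10)) = 1/12 · (-2.32418e-07 − (-4.00000e-05)) = 3.31397e-06.
Partial sum through k=1: 0.000372276.
Correction k=2: B_{4}/4! · (f^{(3)}(28) − f^{(3)}(10)) = −1/720 · (-8.89355e-09 − (-1.20000e-05)) = -1.66543e-08.
Partial sum through k=2: 0.000372259.
Correction k=3: B_{6}/6! · (f^{(5)}(28) − f^{(5)}(10)) = 1/30240 · (-6.35253e-10 − (-6.72000e-06)) = 2.22201e-10.
Partial sum through k=3: 0.000372260.
Correction k=4: B_{8}/8! · (f^{(7)}(28) − f^{(7)}(10)) = −1/1209600 · (-7.29245e-11 − (-6.04800e-06)) = -4.99994e-12.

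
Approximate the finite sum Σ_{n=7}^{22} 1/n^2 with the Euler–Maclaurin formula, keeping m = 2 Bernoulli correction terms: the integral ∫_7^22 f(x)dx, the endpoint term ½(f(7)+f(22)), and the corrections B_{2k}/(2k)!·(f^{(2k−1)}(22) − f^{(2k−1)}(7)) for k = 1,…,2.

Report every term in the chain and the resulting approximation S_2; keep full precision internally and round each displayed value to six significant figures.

∫_7^22 1/x^2 dx evaluates to 0.0974026.
Boundary: ½(f(7) + f(22)) = ½(0.0204082 + 0.00206612) = 0.0112371.
Running total after boundary: 0.108640.
k=1: B_{2}/(2)! × [f^{(1)}(22) − f^{(1)}(7)] = 1/12 × (-0.000187829 − (-0.00583090)) = 0.000470256.
Partial sum through k=1: 0.109110.
k=2: B_{4}/(4)! × [f^{(3)}(22) − f^{(3)}(7)] = −1/720 × (-4.65691e-06 − (-0.00142798)) = -1.97683e-06.

S_2 ≈ 0.109108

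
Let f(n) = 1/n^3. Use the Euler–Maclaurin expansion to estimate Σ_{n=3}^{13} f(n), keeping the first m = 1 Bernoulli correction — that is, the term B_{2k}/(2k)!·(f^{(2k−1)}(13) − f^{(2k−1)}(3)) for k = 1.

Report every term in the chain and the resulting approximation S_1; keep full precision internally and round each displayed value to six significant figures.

∫_3^13 1/x^3 dx evaluates to 0.0525970.
Endpoint term: (f(3) + f(13))/2 = (0.0370370 + 0.000455166)/2 = 0.0187461.
Running total after boundary: 0.0713431.
Order-1 term: 1/12 · (-0.000105038 − (-0.0370370)) = 0.00307767.

S_1 ≈ 0.0744207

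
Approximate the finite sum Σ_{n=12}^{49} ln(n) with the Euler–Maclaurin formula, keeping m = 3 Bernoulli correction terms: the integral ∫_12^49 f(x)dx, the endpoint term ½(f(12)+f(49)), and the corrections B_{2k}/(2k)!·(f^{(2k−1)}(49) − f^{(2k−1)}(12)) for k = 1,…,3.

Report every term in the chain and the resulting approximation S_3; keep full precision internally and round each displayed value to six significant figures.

Integral: ∫_12^49 ln(x) dx = 123.880.
Boundary: ½(f(12) + f(49)) = ½(2.48491 + 3.89182) = 3.18836.
Running total after boundary: 127.069.
k=1: B_{2}/(2)! × [f^{(1)}(49) − f^{(1)}(12)] = 1/12 × (0.0204082 − 0.0833333) = -0.00524376.
After k=1: 127.063.
k=2: B_{4}/(4)! × [f^{(3)}(49) − f^{(3)}(12)] = −1/720 × (1.69997e-05 − 0.00115741) = 1.58390e-06.
After k=2: 127.063.
k=3: B_{6}/(6)! × [f^{(5)}(49) − f^{(5)}(12)] = 1/30240 × (8.49632e-08 − 9.64506e-05) = -3.18669e-09.

S_3 ≈ 127.063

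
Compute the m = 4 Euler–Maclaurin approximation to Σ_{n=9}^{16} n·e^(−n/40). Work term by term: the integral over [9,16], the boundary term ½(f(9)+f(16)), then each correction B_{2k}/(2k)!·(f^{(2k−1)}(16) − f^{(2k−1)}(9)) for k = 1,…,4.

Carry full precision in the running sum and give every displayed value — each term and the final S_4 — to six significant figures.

∫_9^16 x·e^(−x/40) dx evaluates to 63.5749.
Boundary: ½(f(9) + f(16)) = ½(7.18665 + 10.7251) = 8.95588.
Integral + boundary = 72.5308.
Order-1 term: 1/12 · (0.402192 − 0.618850) = -0.0180548.
Running total after k=1: 72.5127.
Order-2 term: −1/720 · (0.00108927 − 0.00138493) = 4.10634e-07.
Running total after k=2: 72.5127.
Order-3 term: 1/30240 · (1.20448e-06 − 1.48942e-06) = -9.42257e-12.
Running total after k=3: 72.5127.
Order-4 term: −1/1209600 · (1.08011e-09 − 1.32079e-09) = 1.98977e-16.

S_4 ≈ 72.5127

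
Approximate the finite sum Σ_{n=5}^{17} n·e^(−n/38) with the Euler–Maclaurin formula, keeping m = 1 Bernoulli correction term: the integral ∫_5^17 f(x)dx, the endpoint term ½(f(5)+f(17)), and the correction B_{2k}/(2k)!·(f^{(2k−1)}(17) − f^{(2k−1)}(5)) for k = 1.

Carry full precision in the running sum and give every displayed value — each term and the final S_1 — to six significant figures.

Integral: ∫_5^17 x·e^(−x/38) dx = 96.3898.
Boundary: ½(f(5) + f(17)) = ½(4.38355 + 10.8682) = 7.62590.
Running total after boundary: 104.016.
Correction k=1: B_{2}/2! · (f^{(1)}(17) − f^{(1)}(5)) = 1/12 · (0.353302 − 0.761353) = -0.0340043.

S_1 ≈ 103.982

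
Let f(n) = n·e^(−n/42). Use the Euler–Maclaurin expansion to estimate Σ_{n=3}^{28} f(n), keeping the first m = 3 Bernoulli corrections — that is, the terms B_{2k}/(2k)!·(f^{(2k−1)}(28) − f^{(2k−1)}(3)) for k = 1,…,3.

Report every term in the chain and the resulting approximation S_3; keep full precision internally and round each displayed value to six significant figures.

Integral: ∫_3^28 x·e^(−x/42) dx = 250.262.
½[f(3) + f(28)] = ½[2.79319 + 14.3757] = 8.58443.
Integral + boundary = 258.847.
Correction k=1: B_{2}/2! · (f^{(1)}(28) − f^{(1)}(3)) = 1/12 · (0.171139 − 0.864558) = -0.0577849.
Partial sum through k=1: 258.789.
Correction k=2: B_{4}/4! · (f^{(3)}(28) − f^{(3)}(3)) = −1/720 · (0.000679123 − 0.00154574) = 1.20363e-06.
Partial sum through k=2: 258.789.
Correction k=3: B_{6}/6! · (f^{(5)}(28) − f^{(5)}(3)) = 1/30240 · (7.14982e-07 − 1.47470e-06) = -2.51228e-11.

S_3 ≈ 258.789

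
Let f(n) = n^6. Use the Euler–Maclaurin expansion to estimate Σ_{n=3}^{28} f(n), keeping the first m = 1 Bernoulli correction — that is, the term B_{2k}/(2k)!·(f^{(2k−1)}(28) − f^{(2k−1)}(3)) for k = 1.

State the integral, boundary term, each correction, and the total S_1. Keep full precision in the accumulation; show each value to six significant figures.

∫_3^28 x^6 dx evaluates to 1.92756e+09.
Endpoint term: (f(3) + f(28))/2 = (729.000 + 4.81890e+08)/2 = 2.40946e+08.
Integral + boundary = 2.16851e+09.
Correction k=1: B_{2}/2! · (f^{(1)}(28) − f^{(1)}(3)) = 1/12 · (1.03262e+08 − 1458.00) = 8.60506e+06.

S_1 ≈ 2.17711e+09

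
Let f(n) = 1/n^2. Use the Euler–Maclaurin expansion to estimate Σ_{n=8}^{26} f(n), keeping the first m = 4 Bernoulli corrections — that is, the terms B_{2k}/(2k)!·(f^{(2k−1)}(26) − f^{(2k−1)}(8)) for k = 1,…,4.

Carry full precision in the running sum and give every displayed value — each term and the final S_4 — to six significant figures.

S_4 ≈ 0.0954056

The integral term ∫_8^26 1/x^2 dx = 0.0865385.
Boundary: ½(f(8) + f(26)) = ½(0.0156250 + 0.00147929) = 0.00855214.
Running total after boundary: 0.0950906.
Correction k=1: B_{2}/2! · (f^{(1)}(26) − f^{(1)}(8)) = 1/12 · (-0.000113792 − (-0.00390625)) = 0.000316038.
Partial sum through k=1: 0.0954066.
Correction k=2: B_{4}/4! · (f^{(3)}(26) − f^{(3)}(8)) = −1/720 · (-2.01997e-06 − (-0.000732422)) = -1.01445e-06.
Partial sum through k=2: 0.0954056.
Correction k=3: B_{6}/6! · (f^{(5)}(26) − f^{(5)}(8)) = 1/30240 · (-8.96436e-08 − (-0.000343323)) = 1.13503e-08.
Partial sum through k=3: 0.0954056.
Correction k=4: B_{8}/8! · (f^{(7)}(26) − f^{(7)}(8)) = −1/1209600 · (-7.42609e-09 − (-0.000300407)) = -2.48347e-10.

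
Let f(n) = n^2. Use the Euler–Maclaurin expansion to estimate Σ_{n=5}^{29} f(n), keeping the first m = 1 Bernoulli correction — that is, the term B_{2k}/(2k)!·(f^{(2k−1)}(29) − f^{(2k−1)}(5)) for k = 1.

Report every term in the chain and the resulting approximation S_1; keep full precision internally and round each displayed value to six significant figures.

The integral term ∫_5^29 x^2 dx = 8088.00.
½[f(5) + f(29)] = ½[25.0000 + 841.000] = 433.000.
Running total after boundary: 8521.00.
Order-1 term: 1/12 · (58.0000 − 10.0000) = 4.00000.

S_1 ≈ 8525.00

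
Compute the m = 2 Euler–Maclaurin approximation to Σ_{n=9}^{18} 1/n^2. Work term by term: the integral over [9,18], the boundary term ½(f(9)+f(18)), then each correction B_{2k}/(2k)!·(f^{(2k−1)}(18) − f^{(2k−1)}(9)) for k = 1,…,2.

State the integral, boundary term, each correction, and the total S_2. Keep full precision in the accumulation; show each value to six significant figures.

S_2 ≈ 0.0634711

The integral term ∫_9^18 1/x^2 dx = 0.0555556.
Boundary: ½(f(9) + f(18)) = ½(0.0123457 + 0.00308642) = 0.00771605.
Running total after boundary: 0.0632716.
k=1: B_{2}/(2)! × [f^{(1)}(18) − f^{(1)}(9)] = 1/12 × (-0.000342936 − (-0.00274348)) = 0.000200046.
After k=1: 0.0634717.
k=2: B_{4}/(4)! × [f^{(3)}(18) − f^{(3)}(9)] = −1/720 × (-1.27013e-05 − (-0.000406442)) = -5.46862e-07.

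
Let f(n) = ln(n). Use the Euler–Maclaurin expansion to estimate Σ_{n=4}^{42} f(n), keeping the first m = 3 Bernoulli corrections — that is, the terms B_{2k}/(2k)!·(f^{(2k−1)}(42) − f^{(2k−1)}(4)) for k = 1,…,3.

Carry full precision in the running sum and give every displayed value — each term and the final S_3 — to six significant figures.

∫_4^42 ln(x) dx evaluates to 113.437.
½[f(4) + f(42)] = ½[1.38629 + 3.73767] = 2.56198.
Running total after boundary: 115.999.
Order-1 term: 1/12 · (0.0238095 − 0.250000) = -0.0188492.
Running total after k=1: 115.980.
Order-2 term: −1/720 · (2.69949e-05 − 0.0312500) = 4.33653e-05.
Running total after k=2: 115.980.
Order-3 term: 1/30240 · (1.83639e-07 − 0.0234375) = -7.75044e-07.

S_3 ≈ 115.980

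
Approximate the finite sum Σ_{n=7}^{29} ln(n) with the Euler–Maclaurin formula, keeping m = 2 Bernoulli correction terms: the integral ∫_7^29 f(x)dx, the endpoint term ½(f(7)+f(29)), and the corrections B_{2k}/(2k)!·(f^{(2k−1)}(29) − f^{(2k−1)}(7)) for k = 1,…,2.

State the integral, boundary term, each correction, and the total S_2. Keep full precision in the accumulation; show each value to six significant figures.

∫_7^29 ln(x) dx evaluates to 62.0302.
Endpoint term: (f(7) + f(29))/2 = (1.94591 + 3.36730)/2 = 2.65660.
So far: 64.6868.
Correction k=1: B_{2}/2! · (f^{(1)}(29) − f^{(1)}(7)) = 1/12 · (0.0344828 − 0.142857) = -0.00903120.
Running total after k=1: 64.6778.
Correction k=2: B_{4}/4! · (f^{(3)}(29) − f^{(3)}(7)) = −1/720 · (8.20042e-05 − 0.00583090) = 7.98458e-06.

S_2 ≈ 64.6778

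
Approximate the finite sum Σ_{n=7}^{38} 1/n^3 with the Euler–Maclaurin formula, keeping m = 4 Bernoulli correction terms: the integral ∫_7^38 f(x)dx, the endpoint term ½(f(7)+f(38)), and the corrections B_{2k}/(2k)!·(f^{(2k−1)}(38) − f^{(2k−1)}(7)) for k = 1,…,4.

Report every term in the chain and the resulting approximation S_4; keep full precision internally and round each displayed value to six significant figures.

S_4 ≈ 0.0114280

Integral: ∫_7^38 1/x^3 dx = 0.00985782.
Boundary: ½(f(7) + f(38)) = ½(0.00291545 + 1.82242e-05) = 0.00146684.
Integral + boundary = 0.0113247.
k=1: B_{2}/(2)! × [f^{(1)}(38) − f^{(1)}(7)] = 1/12 × (-1.43876e-06 − (-0.00124948)) = 0.000104003.
Running total after k=1: 0.0114287.
k=2: B_{4}/(4)! × [f^{(3)}(38) − f^{(3)}(7)] = −1/720 × (-1.99274e-08 − (-0.000509992)) = -7.08294e-07.
Running total after k=2: 0.0114280.
k=3: B_{6}/(6)! × [f^{(5)}(38) − f^{(5)}(7)] = 1/30240 × (-5.79605e-10 − (-0.000437136)) = 1.44555e-08.
Running total after k=3: 0.0114280.
k=4: B_{8}/(8)! × [f^{(7)}(38) − f^{(7)}(7)] = −1/1209600 × (-2.88999e-11 − (-0.000642322)) = -5.31020e-10.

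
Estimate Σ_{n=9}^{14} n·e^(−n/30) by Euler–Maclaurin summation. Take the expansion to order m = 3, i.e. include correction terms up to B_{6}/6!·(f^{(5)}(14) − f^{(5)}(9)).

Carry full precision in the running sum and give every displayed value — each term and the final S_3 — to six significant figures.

S_3 ≈ 46.7077

The integral term ∫_9^14 x·e^(−x/30) dx = 38.9997.
½[f(9) + f(14)] = ½[6.66736 + 8.77925] = 7.72331.
Integral + boundary = 46.7230.
Correction k=1: B_{2}/2! · (f^{(1)}(14) − f^{(1)}(9)) = 1/12 · (0.334448 − 0.518573) = -0.0153438.
Partial sum through k=1: 46.7077.
Correction k=2: B_{4}/4! · (f^{(3)}(14) − f^{(3)}(9)) = −1/720 · (0.00176514 − 0.00222245) = 6.35160e-07.
Partial sum through k=2: 46.7077.
Correction k=3: B_{6}/6! · (f^{(5)}(14) − f^{(5)}(9)) = 1/30240 · (3.50963e-06 − 4.29857e-06) = -2.60893e-11.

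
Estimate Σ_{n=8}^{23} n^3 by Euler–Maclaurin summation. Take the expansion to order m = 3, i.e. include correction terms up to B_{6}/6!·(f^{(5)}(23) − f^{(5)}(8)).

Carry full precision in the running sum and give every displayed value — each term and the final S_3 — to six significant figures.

S_3 ≈ 75392.0

Integral: ∫_8^23 x^3 dx = 68936.2.
Endpoint term: (f(8) + f(23))/2 = (512.000 + 12167.0)/2 = 6339.50.
Running total after boundary: 75275.8.
Order-1 term: 1/12 · (1587.00 − 192.000) = 116.250.
After k=1: 75392.0.
Order-2 term: −1/720 · (6.00000 − 6.00000) = 0.00000.
After k=2: 75392.0.
Order-3 term: 1/30240 · (0.00000 − 0.00000) = 0.00000.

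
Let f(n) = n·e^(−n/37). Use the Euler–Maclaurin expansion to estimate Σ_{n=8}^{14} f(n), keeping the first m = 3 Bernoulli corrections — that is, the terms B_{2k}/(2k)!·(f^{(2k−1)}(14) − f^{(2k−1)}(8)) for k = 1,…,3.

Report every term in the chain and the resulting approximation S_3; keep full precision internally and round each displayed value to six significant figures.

∫_8^14 x·e^(−x/37) dx evaluates to 48.7185.
Boundary: ½(f(8) + f(14)) = ½(6.44449 + 9.58960) = 8.01704.
Integral + boundary = 56.7355.
Order-1 term: 1/12 · (0.425793 − 0.631386) = -0.0171327.
After k=1: 56.7184.
Order-2 term: −1/720 · (0.00131171 − 0.00163806) = 4.53263e-07.
After k=2: 56.7184.
Order-3 term: 1/30240 · (1.68912e-06 − 2.05619e-06) = -1.21386e-11.

S_3 ≈ 56.7184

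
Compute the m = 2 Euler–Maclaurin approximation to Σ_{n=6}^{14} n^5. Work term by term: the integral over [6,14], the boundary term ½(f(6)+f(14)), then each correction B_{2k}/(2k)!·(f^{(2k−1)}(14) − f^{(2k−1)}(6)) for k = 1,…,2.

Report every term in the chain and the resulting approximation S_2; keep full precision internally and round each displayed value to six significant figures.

∫_6^14 x^5 dx evaluates to 1.24715e+06.
Endpoint term: (f(6) + f(14))/2 = (7776.00 + 537824)/2 = 272800.
Integral + boundary = 1.51995e+06.
Order-1 term: 1/12 · (192080 − 6480.00) = 15466.7.
Running total after k=1: 1.53541e+06.
Order-2 term: −1/720 · (11760.0 − 2160.00) = -13.3333.

S_2 ≈ 1.53540e+06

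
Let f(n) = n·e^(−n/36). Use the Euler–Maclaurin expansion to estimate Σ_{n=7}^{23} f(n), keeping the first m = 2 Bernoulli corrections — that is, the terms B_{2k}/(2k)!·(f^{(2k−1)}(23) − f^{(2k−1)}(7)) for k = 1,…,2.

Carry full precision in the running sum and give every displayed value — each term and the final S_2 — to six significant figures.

S_2 ≈ 162.154

The integral term ∫_7^23 x·e^(−x/36) dx = 153.242.
Boundary: ½(f(7) + f(23)) = ½(5.76304 + 12.1412) = 8.95213.
Integral + boundary = 162.194.
k=1: B_{2}/(2)! × [f^{(1)}(23) − f^{(1)}(7)] = 1/12 × (0.190623 − 0.663207) = -0.0393820.
Running total after k=1: 162.154.
k=2: B_{4}/(4)! × [f^{(3)}(23) − f^{(3)}(7)] = −1/720 × (0.000961713 − 0.00178225) = 1.13963e-06.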